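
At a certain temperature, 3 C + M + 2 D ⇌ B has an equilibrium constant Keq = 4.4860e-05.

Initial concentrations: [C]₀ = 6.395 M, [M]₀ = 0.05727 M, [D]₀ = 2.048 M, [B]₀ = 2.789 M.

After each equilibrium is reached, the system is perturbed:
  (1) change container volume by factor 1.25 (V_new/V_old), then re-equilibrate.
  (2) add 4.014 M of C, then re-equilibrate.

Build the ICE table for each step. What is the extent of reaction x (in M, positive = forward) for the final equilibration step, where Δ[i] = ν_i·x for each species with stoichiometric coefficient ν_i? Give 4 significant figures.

x = 0.3129 M

Q₀ = 0.0444 vs Keq = 4.4860e-05 ⇒ Q>K, reverse
Step 1:
                   C          M          D          B
  init         6.395    0.05727      2.048      2.789
  Δ            3.935      1.312      2.623     -1.312
  eq           10.33      1.369      4.671      1.477
  solve Keq expr → x = -1.312; check Q = 4.4860e-05
Then change container volume by factor 1.25 (V_new/V_old).
Step 2:
                   C          M          D          B
  init         8.264      1.095      3.737      1.182
  Δ           0.8783     0.2928     0.5856    -0.2928
  eq           9.142      1.388      4.323     0.8891
  solve Keq expr → x = -0.2928; check Q = 4.4860e-05
Then add 4.014 M of C.
Step 3:
                   C          M          D          B
  init         13.16      1.388      4.323     0.8891
  Δ          -0.9388    -0.3129    -0.6259     0.3129
  eq           12.22      1.075      3.697      1.202
  solve Keq expr → x = 0.3129; check Q = 4.4860e-05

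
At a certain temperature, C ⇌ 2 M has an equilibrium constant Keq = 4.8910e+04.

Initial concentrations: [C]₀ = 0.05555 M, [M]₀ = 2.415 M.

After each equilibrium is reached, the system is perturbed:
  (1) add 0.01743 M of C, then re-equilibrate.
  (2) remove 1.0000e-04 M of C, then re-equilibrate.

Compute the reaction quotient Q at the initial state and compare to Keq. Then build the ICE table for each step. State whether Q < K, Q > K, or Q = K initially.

Q₀ = 105; Q < K (proceeds forward)

Q₀ = 105 vs Keq = 4.8910e+04 ⇒ Q<K, forward
Step 1:
                    C           M
  Initial     0.05555       2.415
  Change     -0.05542      0.1108
  Equil    1.3044e-04       2.526
  solve Keq expr → x = 0.05542; check Q = 4.8910e+04
Then add 0.01743 M of C.
Step 2:
                    C           M
  Initial     0.01756       2.526
  Change     -0.01743     0.03485
  Equil    1.3407e-04       2.561
  solve Keq expr → x = 0.01743; check Q = 4.8910e+04
Then remove 1.0000e-04 M of C.
Step 3:
                    C           M
  Initial  3.4065e-05       2.561
  Change   9.9979e-05 -1.9996e-04
  Equil    1.3404e-04        2.56
  solve Keq expr → x = -9.9979e-05; check Q = 4.8910e+04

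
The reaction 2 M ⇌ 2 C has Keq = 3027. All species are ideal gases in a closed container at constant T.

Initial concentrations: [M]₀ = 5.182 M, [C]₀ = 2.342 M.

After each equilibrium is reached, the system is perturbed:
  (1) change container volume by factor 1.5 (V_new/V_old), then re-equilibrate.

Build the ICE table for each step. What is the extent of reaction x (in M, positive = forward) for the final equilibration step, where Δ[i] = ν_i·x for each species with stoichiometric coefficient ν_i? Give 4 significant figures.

Q₀ = 0.2043 vs Keq = 3027 ⇒ Q<K, forward
Step 1:
                    M           C
  Initial       5.182       2.342
  Change       -5.048       5.048
  Equil        0.1343        7.39
  solve Keq expr → x = 2.524; check Q = 3027
Then change container volume by factor 1.5 (V_new/V_old).
Step 2:
                    M           C
  Initial     0.08954       4.926
  Change            0           0
  Equil       0.08954       4.926
  solve Keq expr → x = 0; check Q = 3027

x = 0 M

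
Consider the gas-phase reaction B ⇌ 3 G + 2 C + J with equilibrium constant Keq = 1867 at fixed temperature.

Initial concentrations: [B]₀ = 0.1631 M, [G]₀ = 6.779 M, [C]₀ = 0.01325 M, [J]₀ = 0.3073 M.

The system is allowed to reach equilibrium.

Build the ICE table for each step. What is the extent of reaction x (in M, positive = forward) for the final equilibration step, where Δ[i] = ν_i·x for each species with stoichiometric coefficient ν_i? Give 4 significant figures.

x = 0.1535 M

Q₀ = 0.103 vs Keq = 1867 ⇒ Q<K, forward
Step 1:
                   B          G          C          J
  I           0.1631      6.779    0.01325     0.3073
  C          -0.1535     0.4605      0.307     0.1535
  E         0.009604      7.239     0.3202     0.4608
  solve Keq expr → x = 0.1535; check Q = 1867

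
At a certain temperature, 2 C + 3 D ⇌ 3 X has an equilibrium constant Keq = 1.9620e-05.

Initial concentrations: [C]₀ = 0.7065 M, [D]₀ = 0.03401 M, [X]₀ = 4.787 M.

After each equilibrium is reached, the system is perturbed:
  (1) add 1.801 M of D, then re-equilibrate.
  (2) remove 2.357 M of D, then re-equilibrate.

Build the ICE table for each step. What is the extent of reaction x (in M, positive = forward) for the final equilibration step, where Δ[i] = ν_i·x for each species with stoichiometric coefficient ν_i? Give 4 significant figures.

x = -0.04574 M

Q₀ = 5.5866e+06 vs Keq = 1.9620e-05 ⇒ Q>K, reverse
Step 1:
                   C          D          X
  Initial     0.7065    0.03401      4.787
  Change       2.996      4.495     -4.495
  Equil        3.703      4.529     0.2923
  solve Keq expr → x = -1.498; check Q = 1.9620e-05
Then add 1.801 M of D.
Step 2:
                   C          D          X
  Initial      3.703       6.33     0.2923
  Change    -0.06964    -0.1045     0.1045
  Equil        3.633      6.225     0.3968
  solve Keq expr → x = 0.03482; check Q = 1.9620e-05
Then remove 2.357 M of D.
Step 3:
                   C          D          X
  Initial      3.633      3.868     0.3968
  Change     0.09148     0.1372    -0.1372
  Equil        3.725      4.005     0.2596
  solve Keq expr → x = -0.04574; check Q = 1.9620e-05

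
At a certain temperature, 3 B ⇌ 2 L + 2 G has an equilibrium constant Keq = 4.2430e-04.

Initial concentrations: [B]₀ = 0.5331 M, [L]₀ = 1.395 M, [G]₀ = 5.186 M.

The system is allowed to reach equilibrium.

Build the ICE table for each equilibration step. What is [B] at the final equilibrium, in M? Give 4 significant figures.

Q₀ = 345.5 vs Keq = 4.2430e-04 ⇒ Q>K, reverse
Step 1:
                  B         L         G
  init       0.5331     1.395     5.186
  Δ           2.059    -1.372    -1.372
  eq          2.592   0.02254     3.814
  solve Keq expr → x = -0.6862; check Q = 4.2430e-04

[B]_eq = 2.592 M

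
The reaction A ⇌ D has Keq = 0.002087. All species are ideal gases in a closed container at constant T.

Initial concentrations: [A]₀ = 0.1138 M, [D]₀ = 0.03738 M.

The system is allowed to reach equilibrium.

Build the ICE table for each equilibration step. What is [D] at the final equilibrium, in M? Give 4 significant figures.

Q₀ = 0.3285 vs Keq = 0.002087 ⇒ Q>K, reverse
Step 1:
                    A           D
  I            0.1138     0.03738
  C           0.03707    -0.03707
  E            0.1509  3.1486e-04
  solve Keq expr → x = -0.03707; check Q = 0.002087

[D]_eq = 3.1486e-04 M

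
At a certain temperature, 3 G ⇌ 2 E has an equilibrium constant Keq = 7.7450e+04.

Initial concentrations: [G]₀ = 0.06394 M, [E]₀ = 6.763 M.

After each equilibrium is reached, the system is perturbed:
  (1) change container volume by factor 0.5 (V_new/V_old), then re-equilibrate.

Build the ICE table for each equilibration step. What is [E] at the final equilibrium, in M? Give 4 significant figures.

[E]_eq = 13.52 M

Q₀ = 1.7497e+05 vs Keq = 7.7450e+04 ⇒ Q>K, reverse
Step 1:
                    G           E
  Initial     0.06394       6.763
  Change      0.01985    -0.01323
  Equil       0.08379        6.75
  solve Keq expr → x = -0.006616; check Q = 7.7450e+04
Then change container volume by factor 0.5 (V_new/V_old).
Step 2:
                    G           E
  Initial      0.1676        13.5
  Change     -0.03442     0.02295
  Equil        0.1332       13.52
  solve Keq expr → x = 0.01147; check Q = 7.7450e+04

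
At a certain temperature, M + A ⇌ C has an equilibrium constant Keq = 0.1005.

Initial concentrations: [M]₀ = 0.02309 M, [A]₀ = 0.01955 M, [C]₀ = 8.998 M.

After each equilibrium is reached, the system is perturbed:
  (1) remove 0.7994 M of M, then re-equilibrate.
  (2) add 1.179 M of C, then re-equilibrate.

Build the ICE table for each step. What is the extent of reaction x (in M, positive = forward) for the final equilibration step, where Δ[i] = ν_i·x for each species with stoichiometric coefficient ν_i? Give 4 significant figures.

Q₀ = 1.9933e+04 vs Keq = 0.1005 ⇒ Q>K, reverse
Step 1:
                    M           A           C
  I           0.02309     0.01955       8.998
  C             5.704       5.704      -5.704
  E             5.727       5.723       3.294
  solve Keq expr → x = -5.704; check Q = 0.1005
Then remove 0.7994 M of M.
Step 2:
                    M           A           C
  I             4.928       5.723       3.294
  C            0.2197      0.2197     -0.2197
  E             5.147       5.943       3.074
  solve Keq expr → x = -0.2197; check Q = 0.1005
Then add 1.179 M of C.
Step 3:
                    M           A           C
  I             5.147       5.943       4.253
  C            0.5435      0.5435     -0.5435
  E             5.691       6.487        3.71
  solve Keq expr → x = -0.5435; check Q = 0.1005

x = -0.5435 M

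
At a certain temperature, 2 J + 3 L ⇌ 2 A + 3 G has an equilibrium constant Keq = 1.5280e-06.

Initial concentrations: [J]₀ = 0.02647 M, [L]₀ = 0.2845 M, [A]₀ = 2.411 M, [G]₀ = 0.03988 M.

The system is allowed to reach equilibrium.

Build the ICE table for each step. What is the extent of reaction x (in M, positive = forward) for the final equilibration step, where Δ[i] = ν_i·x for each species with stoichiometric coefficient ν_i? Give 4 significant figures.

Q₀ = 22.85 vs Keq = 1.5280e-06 ⇒ Q>K, reverse
Step 1:
                   J          L          A          G
  Initial    0.02647     0.2845      2.411    0.03988
  Change     0.02639    0.03959   -0.02639   -0.03959
  Equil      0.05286     0.3241      2.385 2.9456e-04
  solve Keq expr → x = -0.0132; check Q = 1.5280e-06

x = -0.0132 M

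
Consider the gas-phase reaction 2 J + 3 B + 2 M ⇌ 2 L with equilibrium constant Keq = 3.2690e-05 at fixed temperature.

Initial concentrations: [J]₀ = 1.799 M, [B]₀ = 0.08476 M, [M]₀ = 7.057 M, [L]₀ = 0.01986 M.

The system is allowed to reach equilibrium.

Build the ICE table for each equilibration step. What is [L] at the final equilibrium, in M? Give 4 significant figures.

[L]_eq = 0.002698 M

Q₀ = 0.004019 vs Keq = 3.2690e-05 ⇒ Q>K, reverse
Step 1:
                   J          B          M          L
  init         1.799    0.08476      7.057    0.01986
  Δ          0.01716    0.02574    0.01716   -0.01716
  eq           1.816     0.1105      7.074   0.002698
  solve Keq expr → x = -0.008581; check Q = 3.2690e-05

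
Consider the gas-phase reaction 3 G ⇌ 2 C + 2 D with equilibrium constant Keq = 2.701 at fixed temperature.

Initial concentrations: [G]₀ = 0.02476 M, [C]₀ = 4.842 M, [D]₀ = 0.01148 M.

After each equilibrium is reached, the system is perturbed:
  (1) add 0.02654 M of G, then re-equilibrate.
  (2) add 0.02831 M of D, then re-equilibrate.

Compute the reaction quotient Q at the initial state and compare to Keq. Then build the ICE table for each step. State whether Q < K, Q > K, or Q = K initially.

Q₀ = 203.6 vs Keq = 2.701 ⇒ Q>K, reverse
Step 1:
                  G         C         D
  Initial   0.02476     4.842   0.01148
  Change    0.01342 -0.008944 -0.008944
  Equil     0.03818     4.833  0.002536
  solve Keq expr → x = -0.004472; check Q = 2.701
Then add 0.02654 M of G.
Step 2:
                  G         C         D
  Initial   0.06472     4.833  0.002536
  Change  -0.003851  0.002567  0.002567
  Equil     0.06086     4.836  0.005103
  solve Keq expr → x = 0.001284; check Q = 2.701
Then add 0.02831 M of D.
Step 3:
                  G         C         D
  Initial   0.06086     4.836   0.03341
  Change    0.03493  -0.02329  -0.02329
  Equil      0.0958     4.812   0.01013
  solve Keq expr → x = -0.01164; check Q = 2.701

Q₀ = 203.6; Q > K (proceeds reverse)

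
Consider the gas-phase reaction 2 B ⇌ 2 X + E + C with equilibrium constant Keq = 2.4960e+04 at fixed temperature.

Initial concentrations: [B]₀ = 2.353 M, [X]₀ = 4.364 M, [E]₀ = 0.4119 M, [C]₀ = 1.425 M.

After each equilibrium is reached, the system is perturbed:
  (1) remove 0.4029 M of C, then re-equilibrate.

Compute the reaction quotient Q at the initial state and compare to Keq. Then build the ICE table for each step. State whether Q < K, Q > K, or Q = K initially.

Q₀ = 2.019; Q < K (proceeds forward)

Q₀ = 2.019 vs Keq = 2.4960e+04 ⇒ Q<K, forward
Step 1:
                   B          X          E          C
  init         2.353      4.364     0.4119      1.425
  Δ           -2.269      2.269      1.135      1.135
  eq         0.08354      6.633      1.547       2.56
  solve Keq expr → x = 1.135; check Q = 2.4960e+04
Then remove 0.4029 M of C.
Step 2:
                   B          X          E          C
  init       0.08354      6.633      1.547      2.157
  Δ        -0.006638   0.006638   0.003319   0.003319
  eq          0.0769       6.64       1.55       2.16
  solve Keq expr → x = 0.003319; check Q = 2.4960e+04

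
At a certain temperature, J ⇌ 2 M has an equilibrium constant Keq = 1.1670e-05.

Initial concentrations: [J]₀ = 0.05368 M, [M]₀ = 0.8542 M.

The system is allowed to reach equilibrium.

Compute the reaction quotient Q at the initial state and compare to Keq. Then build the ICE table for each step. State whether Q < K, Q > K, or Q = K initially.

Q₀ = 13.59; Q > K (proceeds reverse)

Q₀ = 13.59 vs Keq = 1.1670e-05 ⇒ Q>K, reverse
Step 1:
                    J           M
  I           0.05368      0.8542
  C            0.4259     -0.8518
  E            0.4796    0.002366
  solve Keq expr → x = -0.4259; check Q = 1.1670e-05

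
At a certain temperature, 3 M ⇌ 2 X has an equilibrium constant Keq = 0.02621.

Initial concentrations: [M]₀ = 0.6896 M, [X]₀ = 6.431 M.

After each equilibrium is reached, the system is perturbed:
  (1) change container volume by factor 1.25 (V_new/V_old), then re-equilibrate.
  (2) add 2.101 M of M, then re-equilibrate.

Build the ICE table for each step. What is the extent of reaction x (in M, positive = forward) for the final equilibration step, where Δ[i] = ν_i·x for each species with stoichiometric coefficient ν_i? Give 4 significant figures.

x = 0.3281 M

Q₀ = 126.1 vs Keq = 0.02621 ⇒ Q>K, reverse
Step 1:
                  M         X
  Initial    0.6896     6.431
  Change      5.713    -3.808
  Equil       6.402     2.623
  solve Keq expr → x = -1.904; check Q = 0.02621
Then change container volume by factor 1.25 (V_new/V_old).
Step 2:
                  M         X
  Initial     5.122     2.098
  Change     0.1814   -0.1209
  Equil       5.303     1.977
  solve Keq expr → x = -0.06046; check Q = 0.02621
Then add 2.101 M of M.
Step 3:
                  M         X
  Initial     7.404     1.977
  Change    -0.9844    0.6563
  Equil        6.42     2.633
  solve Keq expr → x = 0.3281; check Q = 0.02621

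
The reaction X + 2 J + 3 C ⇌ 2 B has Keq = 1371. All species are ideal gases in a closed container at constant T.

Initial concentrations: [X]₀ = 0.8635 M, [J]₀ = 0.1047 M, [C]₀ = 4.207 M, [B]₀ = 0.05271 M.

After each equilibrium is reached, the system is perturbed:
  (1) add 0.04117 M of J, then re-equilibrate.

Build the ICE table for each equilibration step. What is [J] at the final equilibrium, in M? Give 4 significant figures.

Q₀ = 0.003942 vs Keq = 1371 ⇒ Q<K, forward
Step 1:
                    X           J           C           B
  I            0.8635      0.1047       4.207     0.05271
  C          -0.05206     -0.1041     -0.1562      0.1041
  E            0.8114  5.7674e-04       4.051      0.1568
  solve Keq expr → x = 0.05206; check Q = 1371
Then add 0.04117 M of J.
Step 2:
                    X           J           C           B
  I            0.8114     0.04175       4.051      0.1568
  C           -0.0205    -0.04099    -0.06149     0.04099
  E            0.7909  7.5395e-04       3.989      0.1978
  solve Keq expr → x = 0.0205; check Q = 1371

[J]_eq = 7.5395e-04 M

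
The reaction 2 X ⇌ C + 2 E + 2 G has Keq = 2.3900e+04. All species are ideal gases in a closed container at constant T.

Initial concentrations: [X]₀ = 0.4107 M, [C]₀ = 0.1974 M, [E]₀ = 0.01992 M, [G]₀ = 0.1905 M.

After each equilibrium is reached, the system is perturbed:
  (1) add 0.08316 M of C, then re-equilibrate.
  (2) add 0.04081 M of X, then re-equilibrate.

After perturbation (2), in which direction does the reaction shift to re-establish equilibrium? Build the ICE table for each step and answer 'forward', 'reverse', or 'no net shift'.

Q₀ = 1.6853e-05 vs Keq = 2.3900e+04 ⇒ Q<K, forward
Step 1:
                   X          C          E          G
  init        0.4107     0.1974    0.01992     0.1905
  Δ          -0.4096     0.2048     0.4096     0.4096
  eq        0.001058     0.4022     0.4296     0.6001
  solve Keq expr → x = 0.2048; check Q = 2.3900e+04
Then add 0.08316 M of C.
Step 2:
                   X          C          E          G
  init      0.001058     0.4854     0.4296     0.6001
  Δ       1.0365e-04 -5.1826e-05 -1.0365e-04 -1.0365e-04
  eq        0.001161     0.4853     0.4295        0.6
  solve Keq expr → x = -5.1826e-05; check Q = 2.3900e+04
Then add 0.04081 M of X.
Step 3:
                   X          C          E          G
  init       0.04197     0.4853     0.4295        0.6
  Δ         -0.04059    0.02029    0.04059    0.04059
  eq        0.001385     0.5056       0.47     0.6406
  solve Keq expr → x = 0.02029; check Q = 2.3900e+04

Direction: forward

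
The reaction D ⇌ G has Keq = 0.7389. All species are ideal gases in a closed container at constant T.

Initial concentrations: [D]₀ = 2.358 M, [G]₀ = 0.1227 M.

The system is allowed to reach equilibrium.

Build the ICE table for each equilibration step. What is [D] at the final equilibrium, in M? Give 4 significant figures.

[D]_eq = 1.427 M

Q₀ = 0.05204 vs Keq = 0.7389 ⇒ Q<K, forward
Step 1:
                    D           G
  I             2.358      0.1227
  C           -0.9314      0.9314
  E             1.427       1.054
  solve Keq expr → x = 0.9314; check Q = 0.7389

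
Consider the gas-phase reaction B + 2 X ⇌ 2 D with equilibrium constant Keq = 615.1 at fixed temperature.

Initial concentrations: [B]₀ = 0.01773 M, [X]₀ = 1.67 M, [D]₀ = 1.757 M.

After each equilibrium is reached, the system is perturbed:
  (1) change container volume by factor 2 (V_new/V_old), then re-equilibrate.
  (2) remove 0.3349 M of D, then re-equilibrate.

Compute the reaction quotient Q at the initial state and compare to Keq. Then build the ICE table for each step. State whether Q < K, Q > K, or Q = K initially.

Q₀ = 62.43; Q < K (proceeds forward)

Q₀ = 62.43 vs Keq = 615.1 ⇒ Q<K, forward
Step 1:
                    B           X           D
  Initial     0.01773        1.67       1.757
  Change     -0.01579    -0.03159     0.03159
  Equil      0.001937       1.638       1.789
  solve Keq expr → x = 0.01579; check Q = 615.1
Then change container volume by factor 2 (V_new/V_old).
Step 2:
                    B           X           D
  Initial  9.6871e-04      0.8192      0.8943
  Change   9.5155e-04    0.001903   -0.001903
  Equil       0.00192      0.8211      0.8924
  solve Keq expr → x = -9.5155e-04; check Q = 615.1
Then remove 0.3349 M of D.
Step 3:
                    B           X           D
  Initial     0.00192      0.8211      0.5575
  Change     -0.00116   -0.002321    0.002321
  Equil    7.5996e-04      0.8188      0.5598
  solve Keq expr → x = 0.00116; check Q = 615.1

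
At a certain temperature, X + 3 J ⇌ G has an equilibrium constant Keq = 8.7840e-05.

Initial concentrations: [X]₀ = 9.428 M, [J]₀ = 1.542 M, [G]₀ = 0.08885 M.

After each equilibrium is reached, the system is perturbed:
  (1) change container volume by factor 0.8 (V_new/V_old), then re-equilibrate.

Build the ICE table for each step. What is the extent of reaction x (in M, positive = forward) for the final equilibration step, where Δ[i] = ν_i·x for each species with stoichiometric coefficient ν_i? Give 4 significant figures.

Q₀ = 0.00257 vs Keq = 8.7840e-05 ⇒ Q>K, reverse
Step 1:
                    X           J           G
  I             9.428       1.542     0.08885
  C           0.08403      0.2521    -0.08403
  E             9.512       1.794    0.004825
  solve Keq expr → x = -0.08403; check Q = 8.7840e-05
Then change container volume by factor 0.8 (V_new/V_old).
Step 2:
                    X           J           G
  I             11.89       2.243    0.006031
  C         -0.005486    -0.01646    0.005486
  E             11.88       2.226     0.01152
  solve Keq expr → x = 0.005486; check Q = 8.7840e-05

x = 0.005486 M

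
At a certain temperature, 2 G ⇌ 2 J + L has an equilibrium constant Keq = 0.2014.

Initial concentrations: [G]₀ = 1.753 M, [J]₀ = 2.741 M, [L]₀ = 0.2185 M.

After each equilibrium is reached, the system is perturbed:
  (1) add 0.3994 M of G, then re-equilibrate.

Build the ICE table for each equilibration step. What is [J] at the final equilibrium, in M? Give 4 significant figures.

[J]_eq = 2.612 M

Q₀ = 0.5342 vs Keq = 0.2014 ⇒ Q>K, reverse
Step 1:
                  G         J         L
  Initial     1.753     2.741    0.2185
  Change     0.1993   -0.1993  -0.09967
  Equil       1.952     2.542    0.1188
  solve Keq expr → x = -0.09967; check Q = 0.2014
Then add 0.3994 M of G.
Step 2:
                  G         J         L
  Initial     2.352     2.542    0.1188
  Change   -0.06986   0.06986   0.03493
  Equil       2.282     2.612    0.1538
  solve Keq expr → x = 0.03493; check Q = 0.2014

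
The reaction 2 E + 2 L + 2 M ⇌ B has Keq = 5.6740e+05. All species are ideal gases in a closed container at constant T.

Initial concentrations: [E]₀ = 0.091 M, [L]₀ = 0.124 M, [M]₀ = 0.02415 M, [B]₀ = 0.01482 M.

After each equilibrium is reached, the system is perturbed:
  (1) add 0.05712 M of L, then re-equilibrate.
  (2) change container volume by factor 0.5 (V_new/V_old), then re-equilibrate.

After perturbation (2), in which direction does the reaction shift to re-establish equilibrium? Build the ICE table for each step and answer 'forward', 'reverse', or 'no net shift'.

Q₀ = 1.9957e+05 vs Keq = 5.6740e+05 ⇒ Q<K, forward
Step 1:
                   E          L          M          B
  I            0.091      0.124    0.02415    0.01482
  C        -0.006299  -0.006299  -0.006299    0.00315
  E           0.0847     0.1177    0.01785    0.01797
  solve Keq expr → x = 0.00315; check Q = 5.6740e+05
Then add 0.05712 M of L.
Step 2:
                   E          L          M          B
  I           0.0847     0.1748    0.01785    0.01797
  C         -0.00417   -0.00417   -0.00417   0.002085
  E          0.08053     0.1707    0.01368    0.02005
  solve Keq expr → x = 0.002085; check Q = 5.6740e+05
Then change container volume by factor 0.5 (V_new/V_old).
Step 3:
                   E          L          M          B
  I           0.1611     0.3413    0.02736    0.04011
  C         -0.02073   -0.02073   -0.02073    0.01037
  E           0.1403     0.3206    0.00663    0.05047
  solve Keq expr → x = 0.01037; check Q = 5.6740e+05

Direction: forward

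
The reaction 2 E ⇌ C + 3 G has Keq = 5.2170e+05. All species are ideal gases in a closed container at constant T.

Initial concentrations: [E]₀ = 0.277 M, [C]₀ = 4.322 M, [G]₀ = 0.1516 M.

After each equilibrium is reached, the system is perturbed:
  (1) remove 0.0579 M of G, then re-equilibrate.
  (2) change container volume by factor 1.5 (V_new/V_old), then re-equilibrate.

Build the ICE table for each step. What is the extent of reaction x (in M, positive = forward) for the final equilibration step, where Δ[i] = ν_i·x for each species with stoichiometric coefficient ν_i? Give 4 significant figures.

Q₀ = 0.1963 vs Keq = 5.2170e+05 ⇒ Q<K, forward
Step 1:
                  E         C         G
  init        0.277     4.322    0.1516
  Δ         -0.2758    0.1379    0.4136
  eq       0.001242      4.46    0.5652
  solve Keq expr → x = 0.1379; check Q = 5.2170e+05
Then remove 0.0579 M of G.
Step 2:
                  E         C         G
  init     0.001242      4.46    0.5073
  Δ       -1.8506e-04 9.2530e-05 2.7759e-04
  eq       0.001057      4.46    0.5076
  solve Keq expr → x = 9.2530e-05; check Q = 5.2170e+05
Then change container volume by factor 1.5 (V_new/V_old).
Step 3:
                  E         C         G
  init    7.0496e-04     2.973    0.3384
  Δ       -2.3425e-04 1.1712e-04 3.5137e-04
  eq      4.7071e-04     2.973    0.3388
  solve Keq expr → x = 1.1712e-04; check Q = 5.2170e+05

x = 1.1712e-04 M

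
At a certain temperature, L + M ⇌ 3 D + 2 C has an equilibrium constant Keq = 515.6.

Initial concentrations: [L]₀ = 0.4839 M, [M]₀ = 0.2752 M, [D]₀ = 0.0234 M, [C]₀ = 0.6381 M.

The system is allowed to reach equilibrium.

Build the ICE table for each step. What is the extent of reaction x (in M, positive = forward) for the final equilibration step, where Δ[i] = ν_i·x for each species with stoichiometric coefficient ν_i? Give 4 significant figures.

x = 0.2682 M

Q₀ = 3.9176e-05 vs Keq = 515.6 ⇒ Q<K, forward
Step 1:
                  L         M         D         C
  init       0.4839    0.2752    0.0234    0.6381
  Δ         -0.2682   -0.2682    0.8045    0.5363
  eq         0.2157  0.007036    0.8279     1.174
  solve Keq expr → x = 0.2682; check Q = 515.6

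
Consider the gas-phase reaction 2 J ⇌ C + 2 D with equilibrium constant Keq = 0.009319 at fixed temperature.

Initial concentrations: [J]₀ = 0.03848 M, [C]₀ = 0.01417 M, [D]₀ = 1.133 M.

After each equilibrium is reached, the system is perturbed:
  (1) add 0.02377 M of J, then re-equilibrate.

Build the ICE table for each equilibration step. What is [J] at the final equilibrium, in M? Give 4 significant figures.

Q₀ = 12.28 vs Keq = 0.009319 ⇒ Q>K, reverse
Step 1:
                   J          C          D
  Initial    0.03848    0.01417      1.133
  Change     0.02827   -0.01414   -0.02827
  Equil      0.06675 3.4024e-05      1.105
  solve Keq expr → x = -0.01414; check Q = 0.009319
Then add 0.02377 M of J.
Step 2:
                   J          C          D
  Initial    0.09052 3.4024e-05      1.105
  Change  -5.6922e-05 2.8461e-05 5.6922e-05
  Equil      0.09047 6.2485e-05      1.105
  solve Keq expr → x = 2.8461e-05; check Q = 0.009319

[J]_eq = 0.09047 M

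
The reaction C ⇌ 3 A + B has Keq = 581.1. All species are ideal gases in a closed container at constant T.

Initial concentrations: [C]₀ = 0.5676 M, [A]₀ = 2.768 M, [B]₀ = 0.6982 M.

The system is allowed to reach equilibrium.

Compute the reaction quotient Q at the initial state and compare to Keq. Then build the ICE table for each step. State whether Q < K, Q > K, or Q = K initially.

Q₀ = 26.09; Q < K (proceeds forward)

Q₀ = 26.09 vs Keq = 581.1 ⇒ Q<K, forward
Step 1:
                   C          A          B
  Initial     0.5676      2.768     0.6982
  Change     -0.4356      1.307     0.4356
  Equil        0.132      4.075      1.134
  solve Keq expr → x = 0.4356; check Q = 581.1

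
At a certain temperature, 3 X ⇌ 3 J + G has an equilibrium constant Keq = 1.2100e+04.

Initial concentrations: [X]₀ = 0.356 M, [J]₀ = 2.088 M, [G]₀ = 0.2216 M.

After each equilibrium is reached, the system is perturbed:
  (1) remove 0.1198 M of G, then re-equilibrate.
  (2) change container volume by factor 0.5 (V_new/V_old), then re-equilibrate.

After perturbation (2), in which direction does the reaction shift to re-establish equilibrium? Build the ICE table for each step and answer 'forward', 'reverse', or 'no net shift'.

Direction: reverse

Q₀ = 44.71 vs Keq = 1.2100e+04 ⇒ Q<K, forward
Step 1:
                   X          J          G
  I            0.356      2.088     0.2216
  C          -0.2855     0.2855    0.09517
  E          0.07048      2.374     0.3168
  solve Keq expr → x = 0.09517; check Q = 1.2100e+04
Then remove 0.1198 M of G.
Step 2:
                   X          J          G
  I          0.07048      2.374      0.197
  C        -0.009745   0.009745   0.003248
  E          0.06073      2.383     0.2002
  solve Keq expr → x = 0.003248; check Q = 1.2100e+04
Then change container volume by factor 0.5 (V_new/V_old).
Step 3:
                   X          J          G
  I           0.1215      4.767     0.4004
  C          0.02938   -0.02938  -0.009793
  E           0.1508      4.737     0.3907
  solve Keq expr → x = -0.009793; check Q = 1.2100e+04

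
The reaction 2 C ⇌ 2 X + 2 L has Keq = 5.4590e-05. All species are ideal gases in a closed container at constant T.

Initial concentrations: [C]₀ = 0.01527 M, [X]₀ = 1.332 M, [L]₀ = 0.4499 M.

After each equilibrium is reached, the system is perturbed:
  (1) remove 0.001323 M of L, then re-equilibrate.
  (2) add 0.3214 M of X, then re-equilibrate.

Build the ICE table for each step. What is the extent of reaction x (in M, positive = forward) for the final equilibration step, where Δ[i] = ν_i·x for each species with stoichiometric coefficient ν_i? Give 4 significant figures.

Q₀ = 1540 vs Keq = 5.4590e-05 ⇒ Q>K, reverse
Step 1:
                  C         X         L
  init      0.01527     1.332    0.4499
  Δ          0.4461   -0.4461   -0.4461
  eq         0.4613    0.8859  0.003847
  solve Keq expr → x = -0.223; check Q = 5.4590e-05
Then remove 0.001323 M of L.
Step 2:
                  C         X         L
  init       0.4613    0.8859  0.002524
  Δ       -0.001306  0.001306  0.001306
  eq           0.46    0.8873  0.003831
  solve Keq expr → x = 6.5323e-04; check Q = 5.4590e-05
Then add 0.3214 M of X.
Step 3:
                  C         X         L
  init         0.46     1.209  0.003831
  Δ         0.00101  -0.00101  -0.00101
  eq          0.461     1.208  0.002821
  solve Keq expr → x = -5.0506e-04; check Q = 5.4590e-05

x = -5.0506e-04 M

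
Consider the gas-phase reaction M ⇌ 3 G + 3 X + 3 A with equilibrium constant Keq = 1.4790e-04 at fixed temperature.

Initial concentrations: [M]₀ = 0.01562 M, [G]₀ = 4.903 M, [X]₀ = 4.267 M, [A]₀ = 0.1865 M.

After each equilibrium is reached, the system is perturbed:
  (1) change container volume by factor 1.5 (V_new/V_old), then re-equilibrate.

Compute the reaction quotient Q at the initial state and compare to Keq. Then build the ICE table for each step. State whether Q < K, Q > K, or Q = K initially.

Q₀ = 3803; Q > K (proceeds reverse)

Q₀ = 3803 vs Keq = 1.4790e-04 ⇒ Q>K, reverse
Step 1:
                  M         G         X         A
  I         0.01562     4.903     4.267    0.1865
  C         0.06178   -0.1853   -0.1853   -0.1853
  E          0.0774     4.718     4.082   0.00117
  solve Keq expr → x = -0.06178; check Q = 1.4790e-04
Then change container volume by factor 1.5 (V_new/V_old).
Step 2:
                  M         G         X         A
  I          0.0516     3.145     2.721 7.8026e-04
  C       -5.0344e-04   0.00151   0.00151   0.00151
  E         0.05109     3.147     2.723  0.002291
  solve Keq expr → x = 5.0344e-04; check Q = 1.4790e-04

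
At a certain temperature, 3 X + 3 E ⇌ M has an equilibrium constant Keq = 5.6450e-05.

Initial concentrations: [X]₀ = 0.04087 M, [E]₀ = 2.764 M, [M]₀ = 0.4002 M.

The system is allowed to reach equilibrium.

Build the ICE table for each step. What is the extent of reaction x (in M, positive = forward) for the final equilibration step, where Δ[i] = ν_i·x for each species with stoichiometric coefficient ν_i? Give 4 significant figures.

x = -0.3939 M

Q₀ = 277.6 vs Keq = 5.6450e-05 ⇒ Q>K, reverse
Step 1:
                    X           E           M
  Initial     0.04087       2.764      0.4002
  Change        1.182       1.182     -0.3939
  Equil         1.222       3.946    0.006335
  solve Keq expr → x = -0.3939; check Q = 5.6450e-05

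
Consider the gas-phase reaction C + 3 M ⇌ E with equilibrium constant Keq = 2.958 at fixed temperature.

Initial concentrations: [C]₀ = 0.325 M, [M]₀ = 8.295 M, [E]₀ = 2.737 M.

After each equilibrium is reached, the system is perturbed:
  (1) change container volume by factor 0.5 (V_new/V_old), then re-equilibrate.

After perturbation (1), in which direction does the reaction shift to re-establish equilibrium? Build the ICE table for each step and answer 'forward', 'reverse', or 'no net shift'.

Direction: forward

Q₀ = 0.01476 vs Keq = 2.958 ⇒ Q<K, forward
Step 1:
                    C           M           E
  init          0.325       8.295       2.737
  Δ           -0.3224     -0.9671      0.3224
  eq         0.002628       7.328       3.059
  solve Keq expr → x = 0.3224; check Q = 2.958
Then change container volume by factor 0.5 (V_new/V_old).
Step 2:
                    C           M           E
  init       0.005257       14.66       6.119
  Δ         -0.004597    -0.01379    0.004597
  eq       6.5946e-04       14.64       6.123
  solve Keq expr → x = 0.004597; check Q = 2.958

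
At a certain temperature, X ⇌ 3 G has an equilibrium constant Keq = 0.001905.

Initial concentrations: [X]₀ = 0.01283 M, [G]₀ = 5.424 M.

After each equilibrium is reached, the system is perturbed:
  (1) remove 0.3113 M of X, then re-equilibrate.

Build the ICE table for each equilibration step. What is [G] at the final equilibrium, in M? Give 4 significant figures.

Q₀ = 1.2437e+04 vs Keq = 0.001905 ⇒ Q>K, reverse
Step 1:
                   X          G
  init       0.01283      5.424
  Δ            1.758     -5.274
  eq           1.771       0.15
  solve Keq expr → x = -1.758; check Q = 0.001905
Then remove 0.3113 M of X.
Step 2:
                   X          G
  init          1.46       0.15
  Δ         0.003087  -0.009261
  eq           1.463     0.1407
  solve Keq expr → x = -0.003087; check Q = 0.001905

[G]_eq = 0.1407 M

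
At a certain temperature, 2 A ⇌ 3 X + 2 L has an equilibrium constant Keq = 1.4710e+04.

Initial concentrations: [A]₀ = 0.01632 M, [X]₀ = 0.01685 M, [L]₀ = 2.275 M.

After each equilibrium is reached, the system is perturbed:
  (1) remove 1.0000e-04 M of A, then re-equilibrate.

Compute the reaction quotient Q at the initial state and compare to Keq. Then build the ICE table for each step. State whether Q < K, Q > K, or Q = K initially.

Q₀ = 0.09297 vs Keq = 1.4710e+04 ⇒ Q<K, forward
Step 1:
                    A           X           L
  Initial     0.01632     0.01685       2.275
  Change     -0.01616     0.02424     0.01616
  Equil    1.5737e-04     0.04109       2.291
  solve Keq expr → x = 0.008081; check Q = 1.4710e+04
Then remove 1.0000e-04 M of A.
Step 2:
                    A           X           L
  Initial  5.7368e-05     0.04109       2.291
  Change   9.9140e-05 -1.4871e-04 -9.9140e-05
  Equil    1.5651e-04     0.04095       2.291
  solve Keq expr → x = -4.9570e-05; check Q = 1.4710e+04

Q₀ = 0.09297; Q < K (proceeds forward)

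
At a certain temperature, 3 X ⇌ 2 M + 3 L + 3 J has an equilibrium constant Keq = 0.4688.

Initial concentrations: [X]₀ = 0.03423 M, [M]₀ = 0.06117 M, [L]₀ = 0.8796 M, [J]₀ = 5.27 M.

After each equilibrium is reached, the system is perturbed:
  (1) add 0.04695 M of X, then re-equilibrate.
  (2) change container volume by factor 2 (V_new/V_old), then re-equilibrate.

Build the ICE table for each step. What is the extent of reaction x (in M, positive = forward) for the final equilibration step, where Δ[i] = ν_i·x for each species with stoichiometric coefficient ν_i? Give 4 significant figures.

Q₀ = 9293 vs Keq = 0.4688 ⇒ Q>K, reverse
Step 1:
                    X           M           L           J
  I           0.03423     0.06117      0.8796        5.27
  C           0.08658    -0.05772    -0.08658    -0.08658
  E            0.1208     0.00345       0.793       5.183
  solve Keq expr → x = -0.02886; check Q = 0.4688
Then add 0.04695 M of X.
Step 2:
                    X           M           L           J
  I            0.1678     0.00345       0.793       5.183
  C         -0.003012    0.002008    0.003012    0.003012
  E            0.1647    0.005458       0.796       5.186
  solve Keq expr → x = 0.001004; check Q = 0.4688
Then change container volume by factor 2 (V_new/V_old).
Step 3:
                    X           M           L           J
  I           0.08237    0.002729       0.398       2.593
  C          -0.01288    0.008589     0.01288     0.01288
  E           0.06949     0.01132      0.4109       2.606
  solve Keq expr → x = 0.004295; check Q = 0.4688

x = 0.004295 M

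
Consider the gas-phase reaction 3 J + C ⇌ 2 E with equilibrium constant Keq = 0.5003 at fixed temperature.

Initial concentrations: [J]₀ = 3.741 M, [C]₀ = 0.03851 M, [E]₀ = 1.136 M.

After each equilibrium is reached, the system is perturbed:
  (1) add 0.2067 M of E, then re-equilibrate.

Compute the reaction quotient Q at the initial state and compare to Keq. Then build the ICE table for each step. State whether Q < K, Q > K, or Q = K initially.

Q₀ = 0.6401; Q > K (proceeds reverse)

Q₀ = 0.6401 vs Keq = 0.5003 ⇒ Q>K, reverse
Step 1:
                    J           C           E
  Initial       3.741     0.03851       1.136
  Change       0.0251    0.008367    -0.01673
  Equil         3.766     0.04688       1.119
  solve Keq expr → x = -0.008367; check Q = 0.5003
Then add 0.2067 M of E.
Step 2:
                    J           C           E
  Initial       3.766     0.04688       1.326
  Change      0.04223     0.01408    -0.02815
  Equil         3.808     0.06095       1.298
  solve Keq expr → x = -0.01408; check Q = 0.5003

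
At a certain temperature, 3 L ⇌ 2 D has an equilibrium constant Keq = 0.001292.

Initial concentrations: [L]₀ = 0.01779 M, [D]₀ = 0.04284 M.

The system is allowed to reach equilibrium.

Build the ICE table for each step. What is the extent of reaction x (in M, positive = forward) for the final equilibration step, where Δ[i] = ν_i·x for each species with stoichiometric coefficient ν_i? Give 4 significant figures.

Q₀ = 326 vs Keq = 0.001292 ⇒ Q>K, reverse
Step 1:
                   L          D
  I          0.01779    0.04284
  C          0.06302   -0.04201
  E          0.08081 8.2573e-04
  solve Keq expr → x = -0.02101; check Q = 0.001292

x = -0.02101 M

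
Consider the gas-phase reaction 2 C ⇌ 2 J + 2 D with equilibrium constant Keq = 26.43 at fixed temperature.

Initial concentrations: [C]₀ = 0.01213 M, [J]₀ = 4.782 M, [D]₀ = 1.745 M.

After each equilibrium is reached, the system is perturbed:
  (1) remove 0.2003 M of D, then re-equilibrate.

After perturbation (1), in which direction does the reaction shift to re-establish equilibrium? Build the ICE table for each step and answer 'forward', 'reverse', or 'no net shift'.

Q₀ = 4.7325e+05 vs Keq = 26.43 ⇒ Q>K, reverse
Step 1:
                  C         J         D
  I         0.01213     4.782     1.745
  C          0.7592   -0.7592   -0.7592
  E          0.7714     4.023    0.9858
  solve Keq expr → x = -0.3796; check Q = 26.43
Then remove 0.2003 M of D.
Step 2:
                  C         J         D
  I          0.7714     4.023    0.7855
  C        -0.08034   0.08034   0.08034
  E           0.691     4.103    0.8658
  solve Keq expr → x = 0.04017; check Q = 26.43

Direction: forward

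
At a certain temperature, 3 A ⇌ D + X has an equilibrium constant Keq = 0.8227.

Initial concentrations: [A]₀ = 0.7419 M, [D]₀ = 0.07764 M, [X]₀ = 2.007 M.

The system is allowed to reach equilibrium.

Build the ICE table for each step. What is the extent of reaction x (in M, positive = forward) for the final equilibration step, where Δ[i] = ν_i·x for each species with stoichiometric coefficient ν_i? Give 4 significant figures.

x = 0.03164 M

Q₀ = 0.3816 vs Keq = 0.8227 ⇒ Q<K, forward
Step 1:
                    A           D           X
  I            0.7419     0.07764       2.007
  C          -0.09493     0.03164     0.03164
  E             0.647      0.1093       2.039
  solve Keq expr → x = 0.03164; check Q = 0.8227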